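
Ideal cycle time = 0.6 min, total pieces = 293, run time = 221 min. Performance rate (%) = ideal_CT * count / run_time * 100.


Formula: Performance = (Ideal CT * Total Count) / Run Time * 100
Ideal output time = 0.6 * 293 = 175.8 min
Performance = 175.8 / 221 * 100 = 79.5%

79.5%


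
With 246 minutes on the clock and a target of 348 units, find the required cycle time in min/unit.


Formula: CT = Available Time / Number of Units
CT = 246 min / 348 units
CT = 0.71 min/unit

0.71 min/unit


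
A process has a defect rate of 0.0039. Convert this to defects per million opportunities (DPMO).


DPMO = defect_rate * 1000000 = 0.0039 * 1000000

3900


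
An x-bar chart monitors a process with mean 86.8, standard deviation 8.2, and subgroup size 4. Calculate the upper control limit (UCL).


UCL = 86.8 + 3 * 8.2 / sqrt(4)

99.1


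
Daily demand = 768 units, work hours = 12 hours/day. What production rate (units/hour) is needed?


Formula: Production Rate = Daily Demand / Available Hours
Rate = 768 units/day / 12 hours/day
Rate = 64.0 units/hour

64.0 units/hour


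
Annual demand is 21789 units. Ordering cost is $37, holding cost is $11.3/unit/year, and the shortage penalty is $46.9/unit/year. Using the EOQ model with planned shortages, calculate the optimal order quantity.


Formula: EOQ* = sqrt(2DS/H) * sqrt((H+P)/P)
Base EOQ = sqrt(2*21789*37/11.3) = 377.74 units
Correction = sqrt((11.3+46.9)/46.9) = 1.11397
EOQ* = 377.74 * 1.11397 = 420.8 units

420.8 units


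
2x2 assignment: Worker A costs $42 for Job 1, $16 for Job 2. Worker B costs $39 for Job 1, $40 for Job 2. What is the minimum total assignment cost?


Option 1: A->1 + B->2 = $42 + $40 = $82
Option 2: A->2 + B->1 = $16 + $39 = $55
Min cost = min($82, $55) = $55

$55


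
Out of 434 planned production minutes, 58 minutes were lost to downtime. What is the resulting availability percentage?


Formula: Availability = (Planned Time - Downtime) / Planned Time * 100
Uptime = 434 - 58 = 376 min
Availability = 376 / 434 * 100 = 86.6%

86.6%


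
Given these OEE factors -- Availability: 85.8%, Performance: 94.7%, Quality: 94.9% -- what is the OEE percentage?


Formula: OEE = Availability * Performance * Quality / 10000
A * P = 85.8% * 94.7% / 100 = 81.25%
OEE = 81.25% * 94.9% / 100 = 77.1%

77.1%


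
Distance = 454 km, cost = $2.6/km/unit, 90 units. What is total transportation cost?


TC = dist * cost * units = 454 * 2.6 * 90 = $106236.00

$106236.00


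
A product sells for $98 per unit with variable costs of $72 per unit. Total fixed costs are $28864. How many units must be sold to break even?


Formula: BEQ = Fixed Costs / (Price - Variable Cost)
Contribution margin = $98 - $72 = $26/unit
BEQ = ceil($28864 / $26/unit) = ceil(1110.15) = 1111 units

1111 units


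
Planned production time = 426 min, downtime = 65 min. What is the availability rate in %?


Formula: Availability = (Planned Time - Downtime) / Planned Time * 100
Uptime = 426 - 65 = 361 min
Availability = 361 / 426 * 100 = 84.7%

84.7%


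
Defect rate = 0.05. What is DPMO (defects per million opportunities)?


DPMO = defect_rate * 1000000 = 0.05 * 1000000

50000


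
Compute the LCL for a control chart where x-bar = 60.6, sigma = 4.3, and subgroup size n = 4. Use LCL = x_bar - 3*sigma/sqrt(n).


LCL = 60.6 - 3 * 4.3 / sqrt(4)

54.15


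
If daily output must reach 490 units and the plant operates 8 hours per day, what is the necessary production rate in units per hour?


Formula: Production Rate = Daily Demand / Available Hours
Rate = 490 units/day / 8 hours/day
Rate = 61.3 units/hour

61.3 units/hour


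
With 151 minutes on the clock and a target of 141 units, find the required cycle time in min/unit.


Formula: CT = Available Time / Number of Units
CT = 151 min / 141 units
CT = 1.07 min/unit

1.07 min/unit


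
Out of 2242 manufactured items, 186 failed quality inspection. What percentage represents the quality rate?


Formula: Quality Rate = Good Pieces / Total Pieces * 100
Good pieces = 2242 - 186 = 2056
QR = 2056 / 2242 * 100 = 91.7%

91.7%


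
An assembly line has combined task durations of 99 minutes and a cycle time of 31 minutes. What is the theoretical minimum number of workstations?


Formula: N_min = ceil(Sum of Task Times / Cycle Time)
N_min = ceil(99 min / 31 min) = ceil(3.1935)
N_min = 4 stations

4


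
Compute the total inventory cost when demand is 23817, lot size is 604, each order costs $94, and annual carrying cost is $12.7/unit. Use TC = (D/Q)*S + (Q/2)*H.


TC = 23817/604 * 94 + 604/2 * 12.7

$7542.02


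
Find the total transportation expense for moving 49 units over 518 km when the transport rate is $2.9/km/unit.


TC = dist * cost * units = 518 * 2.9 * 49 = $73607.80

$73607.80


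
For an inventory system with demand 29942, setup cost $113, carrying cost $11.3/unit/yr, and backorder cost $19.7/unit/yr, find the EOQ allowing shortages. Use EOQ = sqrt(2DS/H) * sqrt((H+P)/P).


Formula: EOQ* = sqrt(2DS/H) * sqrt((H+P)/P)
Base EOQ = sqrt(2*29942*113/11.3) = 773.85 units
Correction = sqrt((11.3+19.7)/19.7) = 1.25443
EOQ* = 773.85 * 1.25443 = 970.7 units

970.7 units


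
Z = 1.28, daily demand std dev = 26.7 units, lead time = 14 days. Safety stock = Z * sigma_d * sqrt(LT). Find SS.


Formula: SS = z * sigma_d * sqrt(LT)
sqrt(LT) = sqrt(14) = 3.7417
SS = 1.28 * 26.7 * 3.7417
SS = 127.9 units

127.9 units


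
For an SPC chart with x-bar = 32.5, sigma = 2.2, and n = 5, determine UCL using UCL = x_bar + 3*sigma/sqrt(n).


UCL = 32.5 + 3 * 2.2 / sqrt(5)

35.45


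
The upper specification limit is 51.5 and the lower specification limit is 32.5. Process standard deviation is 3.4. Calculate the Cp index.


Cp = (51.5 - 32.5) / (6 * 3.4)

0.93


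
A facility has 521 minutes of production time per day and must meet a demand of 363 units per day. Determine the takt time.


Formula: Takt Time = Available Production Time / Customer Demand
Takt = 521 min/day / 363 units/day
Takt = 1.44 min/unit

1.44 min/unit


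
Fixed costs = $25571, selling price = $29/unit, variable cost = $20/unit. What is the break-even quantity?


Formula: BEQ = Fixed Costs / (Price - Variable Cost)
Contribution margin = $29 - $20 = $9/unit
BEQ = ceil($25571 / $9/unit) = ceil(2841.22) = 2842 units

2842 units


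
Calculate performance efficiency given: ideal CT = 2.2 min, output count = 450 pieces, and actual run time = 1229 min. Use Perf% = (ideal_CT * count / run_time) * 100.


Formula: Performance = (Ideal CT * Total Count) / Run Time * 100
Ideal output time = 2.2 * 450 = 990.0 min
Performance = 990.0 / 1229 * 100 = 80.6%

80.6%


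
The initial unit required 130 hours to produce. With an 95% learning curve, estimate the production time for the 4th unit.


Formula: T_n = T_1 * (learning_rate)^(log2(n)) where learning_rate = rate/100
Doublings = log2(4) = 2
T_n = 130 * 0.95^2
T_n = 130 * 0.9025 = 117.3 hours

117.3 hours


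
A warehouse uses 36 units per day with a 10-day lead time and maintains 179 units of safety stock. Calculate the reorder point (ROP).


Formula: ROP = (Daily Demand * Lead Time) + Safety Stock
Demand during lead time = 36 * 10 = 360 units
ROP = 360 + 179 = 539 units

539 units


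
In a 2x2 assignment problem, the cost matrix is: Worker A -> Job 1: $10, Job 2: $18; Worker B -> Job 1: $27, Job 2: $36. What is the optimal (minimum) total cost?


Option 1: A->1 + B->2 = $10 + $36 = $46
Option 2: A->2 + B->1 = $18 + $27 = $45
Min cost = min($46, $45) = $45

$45


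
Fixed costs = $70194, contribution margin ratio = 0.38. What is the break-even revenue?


Formula: BER = Fixed Costs / Contribution Margin Ratio
BER = $70194 / 0.38
BER = $184721.05 (to the nearest cent)

$184721.05


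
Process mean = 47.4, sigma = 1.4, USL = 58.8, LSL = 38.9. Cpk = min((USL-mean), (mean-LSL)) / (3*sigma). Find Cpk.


Cpu = (58.8 - 47.4) / (3 * 1.4) = 2.71
Cpl = (47.4 - 38.9) / (3 * 1.4) = 2.02
Cpk = min(2.71, 2.02) = 2.02

2.02


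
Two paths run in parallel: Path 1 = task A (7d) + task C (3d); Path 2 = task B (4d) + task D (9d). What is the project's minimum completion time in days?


Path 1 = 7 + 3 = 10 days
Path 2 = 4 + 9 = 13 days
Duration = max(10, 13) = 13 days

13 days


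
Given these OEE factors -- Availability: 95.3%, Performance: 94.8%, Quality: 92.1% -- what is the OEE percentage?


Formula: OEE = Availability * Performance * Quality / 10000
A * P = 95.3% * 94.8% / 100 = 90.34%
OEE = 90.34% * 92.1% / 100 = 83.2%

83.2%


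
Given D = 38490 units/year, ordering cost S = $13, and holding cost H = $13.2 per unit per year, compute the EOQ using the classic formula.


Formula: EOQ = sqrt(2 * D * S / H)
Numerator: 2 * 38490 * 13 = 1000740
2DS/H = 1000740 / 13.2 = 75813.6
EOQ = sqrt(75813.6) = 275.3 units

275.3 units


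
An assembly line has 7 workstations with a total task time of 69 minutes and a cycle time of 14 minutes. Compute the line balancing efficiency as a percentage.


Formula: Efficiency = Sum of Task Times / (N_stations * CT) * 100
Total station capacity = 7 stations * 14 min = 98 min
Efficiency = 69 / 98 * 100 = 70.4%

70.4%


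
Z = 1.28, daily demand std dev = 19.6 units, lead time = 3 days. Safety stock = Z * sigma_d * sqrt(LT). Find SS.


Formula: SS = z * sigma_d * sqrt(LT)
sqrt(LT) = sqrt(3) = 1.7321
SS = 1.28 * 19.6 * 1.7321
SS = 43.5 units

43.5 units


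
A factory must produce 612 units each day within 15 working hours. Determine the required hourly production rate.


Formula: Production Rate = Daily Demand / Available Hours
Rate = 612 units/day / 15 hours/day
Rate = 40.8 units/hour

40.8 units/hour


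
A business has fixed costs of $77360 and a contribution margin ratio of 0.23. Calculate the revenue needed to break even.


Formula: BER = Fixed Costs / Contribution Margin Ratio
BER = $77360 / 0.23
BER = $336347.83 (to the nearest cent)

$336347.83


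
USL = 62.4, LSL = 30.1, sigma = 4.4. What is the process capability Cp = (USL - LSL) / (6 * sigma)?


Cp = (62.4 - 30.1) / (6 * 4.4)

1.22


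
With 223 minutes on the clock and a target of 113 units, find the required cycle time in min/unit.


Formula: CT = Available Time / Number of Units
CT = 223 min / 113 units
CT = 1.97 min/unit

1.97 min/unit


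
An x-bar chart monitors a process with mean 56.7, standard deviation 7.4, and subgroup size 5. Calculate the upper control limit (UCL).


UCL = 56.7 + 3 * 7.4 / sqrt(5)

66.63


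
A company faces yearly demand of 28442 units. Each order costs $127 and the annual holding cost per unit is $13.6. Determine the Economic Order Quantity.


Formula: EOQ = sqrt(2 * D * S / H)
Numerator: 2 * 28442 * 127 = 7224268
2DS/H = 7224268 / 13.6 = 531196.2
EOQ = sqrt(531196.2) = 728.8 units

728.8 units


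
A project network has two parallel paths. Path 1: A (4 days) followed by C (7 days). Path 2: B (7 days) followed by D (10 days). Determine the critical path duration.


Path 1 = 4 + 7 = 11 days
Path 2 = 7 + 10 = 17 days
Duration = max(11, 17) = 17 days

17 days


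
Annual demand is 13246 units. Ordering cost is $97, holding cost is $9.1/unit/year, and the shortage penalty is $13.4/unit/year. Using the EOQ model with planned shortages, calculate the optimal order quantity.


Formula: EOQ* = sqrt(2DS/H) * sqrt((H+P)/P)
Base EOQ = sqrt(2*13246*97/9.1) = 531.4 units
Correction = sqrt((9.1+13.4)/13.4) = 1.2958
EOQ* = 531.4 * 1.2958 = 688.6 units

688.6 units


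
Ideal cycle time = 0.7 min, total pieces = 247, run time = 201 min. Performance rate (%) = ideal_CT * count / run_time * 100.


Formula: Performance = (Ideal CT * Total Count) / Run Time * 100
Ideal output time = 0.7 * 247 = 172.9 min
Performance = 172.9 / 201 * 100 = 86.0%

86.0%


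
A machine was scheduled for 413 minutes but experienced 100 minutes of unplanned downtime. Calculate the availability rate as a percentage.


Formula: Availability = (Planned Time - Downtime) / Planned Time * 100
Uptime = 413 - 100 = 313 min
Availability = 313 / 413 * 100 = 75.8%

75.8%


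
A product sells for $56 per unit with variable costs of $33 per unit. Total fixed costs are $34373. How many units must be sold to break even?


Formula: BEQ = Fixed Costs / (Price - Variable Cost)
Contribution margin = $56 - $33 = $23/unit
BEQ = ceil($34373 / $23/unit) = ceil(1494.48) = 1495 units

1495 units


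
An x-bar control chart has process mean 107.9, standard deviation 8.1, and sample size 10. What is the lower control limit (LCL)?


LCL = 107.9 - 3 * 8.1 / sqrt(10)

100.22


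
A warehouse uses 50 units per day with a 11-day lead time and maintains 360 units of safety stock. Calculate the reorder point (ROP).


Formula: ROP = (Daily Demand * Lead Time) + Safety Stock
Demand during lead time = 50 * 11 = 550 units
ROP = 550 + 360 = 910 units

910 units


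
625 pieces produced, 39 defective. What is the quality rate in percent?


Formula: Quality Rate = Good Pieces / Total Pieces * 100
Good pieces = 625 - 39 = 586
QR = 586 / 625 * 100 = 93.8%

93.8%


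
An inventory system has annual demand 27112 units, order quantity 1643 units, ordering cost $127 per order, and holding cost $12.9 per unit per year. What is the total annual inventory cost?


TC = 27112/1643 * 127 + 1643/2 * 12.9

$12693.04


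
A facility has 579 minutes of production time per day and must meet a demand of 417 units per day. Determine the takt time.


Formula: Takt Time = Available Production Time / Customer Demand
Takt = 579 min/day / 417 units/day
Takt = 1.39 min/unit

1.39 min/unit


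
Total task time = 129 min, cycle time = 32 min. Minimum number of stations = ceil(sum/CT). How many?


Formula: N_min = ceil(Sum of Task Times / Cycle Time)
N_min = ceil(129 min / 32 min) = ceil(4.0312)
N_min = 5 stations

5


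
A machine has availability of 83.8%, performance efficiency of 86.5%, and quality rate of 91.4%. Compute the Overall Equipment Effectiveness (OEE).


Formula: OEE = Availability * Performance * Quality / 10000
A * P = 83.8% * 86.5% / 100 = 72.49%
OEE = 72.49% * 91.4% / 100 = 66.3%

66.3%


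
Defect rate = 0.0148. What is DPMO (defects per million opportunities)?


DPMO = defect_rate * 1000000 = 0.0148 * 1000000

14800


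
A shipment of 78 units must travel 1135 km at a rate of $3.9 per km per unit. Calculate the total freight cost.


TC = dist * cost * units = 1135 * 3.9 * 78 = $345267.00

$345267.00


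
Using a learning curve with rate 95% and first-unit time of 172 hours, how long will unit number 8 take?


Formula: T_n = T_1 * (learning_rate)^(log2(n)) where learning_rate = rate/100
Doublings = log2(8) = 3
T_n = 172 * 0.95^3
T_n = 172 * 0.8574 = 147.5 hours

147.5 hours


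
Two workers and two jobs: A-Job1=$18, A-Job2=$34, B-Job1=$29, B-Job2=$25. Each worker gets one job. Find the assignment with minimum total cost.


Option 1: A->1 + B->2 = $18 + $25 = $43
Option 2: A->2 + B->1 = $34 + $29 = $63
Min cost = min($43, $63) = $43

$43


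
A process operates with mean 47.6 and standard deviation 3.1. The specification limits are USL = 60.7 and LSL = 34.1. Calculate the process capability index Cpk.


Cpu = (60.7 - 47.6) / (3 * 3.1) = 1.41
Cpl = (47.6 - 34.1) / (3 * 3.1) = 1.45
Cpk = min(1.41, 1.45) = 1.41

1.41


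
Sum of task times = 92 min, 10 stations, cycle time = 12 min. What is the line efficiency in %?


Formula: Efficiency = Sum of Task Times / (N_stations * CT) * 100
Total station capacity = 10 stations * 12 min = 120 min
Efficiency = 92 / 120 * 100 = 76.7%

76.7%


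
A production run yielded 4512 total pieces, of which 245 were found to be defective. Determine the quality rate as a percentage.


Formula: Quality Rate = Good Pieces / Total Pieces * 100
Good pieces = 4512 - 245 = 4267
QR = 4267 / 4512 * 100 = 94.6%

94.6%


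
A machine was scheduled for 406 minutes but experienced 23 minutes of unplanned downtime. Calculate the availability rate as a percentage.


Formula: Availability = (Planned Time - Downtime) / Planned Time * 100
Uptime = 406 - 23 = 383 min
Availability = 383 / 406 * 100 = 94.3%

94.3%


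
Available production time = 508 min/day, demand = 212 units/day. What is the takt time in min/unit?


Formula: Takt Time = Available Production Time / Customer Demand
Takt = 508 min/day / 212 units/day
Takt = 2.4 min/unit

2.4 min/unit


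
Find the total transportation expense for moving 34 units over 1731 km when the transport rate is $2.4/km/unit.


TC = dist * cost * units = 1731 * 2.4 * 34 = $141249.60

$141249.60


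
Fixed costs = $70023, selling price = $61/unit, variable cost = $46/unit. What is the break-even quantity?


Formula: BEQ = Fixed Costs / (Price - Variable Cost)
Contribution margin = $61 - $46 = $15/unit
BEQ = ceil($70023 / $15/unit) = ceil(4668.2) = 4669 units

4669 units


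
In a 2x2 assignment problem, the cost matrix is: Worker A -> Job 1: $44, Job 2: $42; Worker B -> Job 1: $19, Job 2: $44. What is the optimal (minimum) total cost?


Option 1: A->1 + B->2 = $44 + $44 = $88
Option 2: A->2 + B->1 = $42 + $19 = $61
Min cost = min($88, $61) = $61

$61


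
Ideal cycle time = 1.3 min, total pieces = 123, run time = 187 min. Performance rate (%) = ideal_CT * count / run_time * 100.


Formula: Performance = (Ideal CT * Total Count) / Run Time * 100
Ideal output time = 1.3 * 123 = 159.9 min
Performance = 159.9 / 187 * 100 = 85.5%

85.5%


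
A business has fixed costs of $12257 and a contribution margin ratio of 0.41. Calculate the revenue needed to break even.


Formula: BER = Fixed Costs / Contribution Margin Ratio
BER = $12257 / 0.41
BER = $29895.12 (to the nearest cent)

$29895.12


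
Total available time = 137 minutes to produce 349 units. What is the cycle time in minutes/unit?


Formula: CT = Available Time / Number of Units
CT = 137 min / 349 units
CT = 0.39 min/unit

0.39 min/unit


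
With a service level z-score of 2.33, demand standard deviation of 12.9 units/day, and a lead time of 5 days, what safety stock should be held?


Formula: SS = z * sigma_d * sqrt(LT)
sqrt(LT) = sqrt(5) = 2.2361
SS = 2.33 * 12.9 * 2.2361
SS = 67.2 units

67.2 units


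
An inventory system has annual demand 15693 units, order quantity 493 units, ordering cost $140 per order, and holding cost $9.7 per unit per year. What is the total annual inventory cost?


TC = 15693/493 * 140 + 493/2 * 9.7

$6847.48


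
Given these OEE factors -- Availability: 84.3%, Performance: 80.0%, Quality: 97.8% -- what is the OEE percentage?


Formula: OEE = Availability * Performance * Quality / 10000
A * P = 84.3% * 80.0% / 100 = 67.44%
OEE = 67.44% * 97.8% / 100 = 66.0%

66.0%


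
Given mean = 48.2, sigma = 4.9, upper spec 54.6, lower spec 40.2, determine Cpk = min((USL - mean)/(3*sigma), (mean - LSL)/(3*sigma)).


Cpu = (54.6 - 48.2) / (3 * 4.9) = 0.44
Cpl = (48.2 - 40.2) / (3 * 4.9) = 0.54
Cpk = min(0.44, 0.54) = 0.44

0.44


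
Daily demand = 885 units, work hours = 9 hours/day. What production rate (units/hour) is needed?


Formula: Production Rate = Daily Demand / Available Hours
Rate = 885 units/day / 9 hours/day
Rate = 98.3 units/hour

98.3 units/hour


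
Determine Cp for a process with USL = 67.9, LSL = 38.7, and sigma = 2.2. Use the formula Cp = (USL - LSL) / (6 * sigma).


Cp = (67.9 - 38.7) / (6 * 2.2)

2.21


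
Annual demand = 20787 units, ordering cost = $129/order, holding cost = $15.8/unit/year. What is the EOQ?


Formula: EOQ = sqrt(2 * D * S / H)
Numerator: 2 * 20787 * 129 = 5363046
2DS/H = 5363046 / 15.8 = 339433.3
EOQ = sqrt(339433.3) = 582.6 units

582.6 units


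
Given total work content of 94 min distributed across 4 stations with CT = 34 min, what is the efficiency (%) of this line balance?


Formula: Efficiency = Sum of Task Times / (N_stations * CT) * 100
Total station capacity = 4 stations * 34 min = 136 min
Efficiency = 94 / 136 * 100 = 69.1%

69.1%


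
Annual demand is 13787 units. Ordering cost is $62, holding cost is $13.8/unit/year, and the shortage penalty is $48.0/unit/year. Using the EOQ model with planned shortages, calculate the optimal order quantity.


Formula: EOQ* = sqrt(2DS/H) * sqrt((H+P)/P)
Base EOQ = sqrt(2*13787*62/13.8) = 351.97 units
Correction = sqrt((13.8+48.0)/48.0) = 1.13468
EOQ* = 351.97 * 1.13468 = 399.4 units

399.4 units


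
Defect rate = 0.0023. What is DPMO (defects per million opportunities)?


DPMO = defect_rate * 1000000 = 0.0023 * 1000000

2300


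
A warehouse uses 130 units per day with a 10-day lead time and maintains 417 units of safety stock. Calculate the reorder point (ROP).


Formula: ROP = (Daily Demand * Lead Time) + Safety Stock
Demand during lead time = 130 * 10 = 1300 units
ROP = 1300 + 417 = 1717 units

1717 units


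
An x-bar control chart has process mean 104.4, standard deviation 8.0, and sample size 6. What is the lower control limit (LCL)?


LCL = 104.4 - 3 * 8.0 / sqrt(6)

94.6


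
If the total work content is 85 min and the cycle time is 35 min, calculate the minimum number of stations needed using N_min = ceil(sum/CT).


Formula: N_min = ceil(Sum of Task Times / Cycle Time)
N_min = ceil(85 min / 35 min) = ceil(2.4286)
N_min = 3 stations

3


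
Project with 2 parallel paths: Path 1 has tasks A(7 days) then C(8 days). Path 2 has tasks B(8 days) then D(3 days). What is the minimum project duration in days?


Path 1 = 7 + 8 = 15 days
Path 2 = 8 + 3 = 11 days
Duration = max(15, 11) = 15 days

15 days


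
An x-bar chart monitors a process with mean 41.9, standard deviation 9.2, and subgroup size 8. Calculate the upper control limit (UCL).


UCL = 41.9 + 3 * 9.2 / sqrt(8)

51.66


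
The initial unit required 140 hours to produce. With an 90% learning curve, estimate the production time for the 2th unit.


Formula: T_n = T_1 * (learning_rate)^(log2(n)) where learning_rate = rate/100
Doublings = log2(2) = 1
T_n = 140 * 0.9^1
T_n = 140 * 0.9 = 126.0 hours

126.0 hours


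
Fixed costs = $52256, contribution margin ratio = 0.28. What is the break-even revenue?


Formula: BER = Fixed Costs / Contribution Margin Ratio
BER = $52256 / 0.28
BER = $186628.57 (to the nearest cent)

$186628.57


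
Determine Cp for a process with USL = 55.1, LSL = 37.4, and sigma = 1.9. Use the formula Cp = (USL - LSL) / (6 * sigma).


Cp = (55.1 - 37.4) / (6 * 1.9)

1.55


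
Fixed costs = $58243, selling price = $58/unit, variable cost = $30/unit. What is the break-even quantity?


Formula: BEQ = Fixed Costs / (Price - Variable Cost)
Contribution margin = $58 - $30 = $28/unit
BEQ = ceil($58243 / $28/unit) = ceil(2080.11) = 2081 units

2081 units


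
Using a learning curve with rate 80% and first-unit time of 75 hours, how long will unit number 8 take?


Formula: T_n = T_1 * (learning_rate)^(log2(n)) where learning_rate = rate/100
Doublings = log2(8) = 3
T_n = 75 * 0.8^3
T_n = 75 * 0.512 = 38.4 hours

38.4 hours


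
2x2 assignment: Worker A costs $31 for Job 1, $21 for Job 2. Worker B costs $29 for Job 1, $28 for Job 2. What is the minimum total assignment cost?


Option 1: A->1 + B->2 = $31 + $28 = $59
Option 2: A->2 + B->1 = $21 + $29 = $50
Min cost = min($59, $50) = $50

$50


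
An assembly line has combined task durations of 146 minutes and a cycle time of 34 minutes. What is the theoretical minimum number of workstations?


Formula: N_min = ceil(Sum of Task Times / Cycle Time)
N_min = ceil(146 min / 34 min) = ceil(4.2941)
N_min = 5 stations

5


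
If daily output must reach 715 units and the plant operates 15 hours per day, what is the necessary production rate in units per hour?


Formula: Production Rate = Daily Demand / Available Hours
Rate = 715 units/day / 15 hours/day
Rate = 47.7 units/hour

47.7 units/hour


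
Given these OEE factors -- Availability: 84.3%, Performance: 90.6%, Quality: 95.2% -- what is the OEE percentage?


Formula: OEE = Availability * Performance * Quality / 10000
A * P = 84.3% * 90.6% / 100 = 76.38%
OEE = 76.38% * 95.2% / 100 = 72.7%

72.7%


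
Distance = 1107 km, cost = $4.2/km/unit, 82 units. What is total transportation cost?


TC = dist * cost * units = 1107 * 4.2 * 82 = $381250.80

$381250.80


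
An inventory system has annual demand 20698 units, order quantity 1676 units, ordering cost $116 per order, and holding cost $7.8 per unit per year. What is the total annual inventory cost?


TC = 20698/1676 * 116 + 1676/2 * 7.8

$7968.96


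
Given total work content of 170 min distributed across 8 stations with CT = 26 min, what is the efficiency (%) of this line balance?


Formula: Efficiency = Sum of Task Times / (N_stations * CT) * 100
Total station capacity = 8 stations * 26 min = 208 min
Efficiency = 170 / 208 * 100 = 81.7%

81.7%


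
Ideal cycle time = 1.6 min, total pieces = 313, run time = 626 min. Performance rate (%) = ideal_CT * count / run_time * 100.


Formula: Performance = (Ideal CT * Total Count) / Run Time * 100
Ideal output time = 1.6 * 313 = 500.8 min
Performance = 500.8 / 626 * 100 = 80.0%

80.0%


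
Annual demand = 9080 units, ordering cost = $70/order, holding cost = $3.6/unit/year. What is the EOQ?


Formula: EOQ = sqrt(2 * D * S / H)
Numerator: 2 * 9080 * 70 = 1271200
2DS/H = 1271200 / 3.6 = 353111.1
EOQ = sqrt(353111.1) = 594.2 units

594.2 units


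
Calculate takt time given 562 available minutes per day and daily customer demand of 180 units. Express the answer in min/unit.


Formula: Takt Time = Available Production Time / Customer Demand
Takt = 562 min/day / 180 units/day
Takt = 3.12 min/unit

3.12 min/unit


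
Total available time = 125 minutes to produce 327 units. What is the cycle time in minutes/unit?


Formula: CT = Available Time / Number of Units
CT = 125 min / 327 units
CT = 0.38 min/unit

0.38 min/unit


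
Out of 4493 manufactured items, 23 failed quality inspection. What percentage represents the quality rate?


Formula: Quality Rate = Good Pieces / Total Pieces * 100
Good pieces = 4493 - 23 = 4470
QR = 4470 / 4493 * 100 = 99.5%

99.5%


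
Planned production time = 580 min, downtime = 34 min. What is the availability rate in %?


Formula: Availability = (Planned Time - Downtime) / Planned Time * 100
Uptime = 580 - 34 = 546 min
Availability = 546 / 580 * 100 = 94.1%

94.1%


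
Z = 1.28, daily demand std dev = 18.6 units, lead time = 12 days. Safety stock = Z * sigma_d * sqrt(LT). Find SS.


Formula: SS = z * sigma_d * sqrt(LT)
sqrt(LT) = sqrt(12) = 3.4641
SS = 1.28 * 18.6 * 3.4641
SS = 82.5 units

82.5 units


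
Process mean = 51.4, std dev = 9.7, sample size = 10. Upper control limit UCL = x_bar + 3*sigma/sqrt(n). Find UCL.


UCL = 51.4 + 3 * 9.7 / sqrt(10)

60.6


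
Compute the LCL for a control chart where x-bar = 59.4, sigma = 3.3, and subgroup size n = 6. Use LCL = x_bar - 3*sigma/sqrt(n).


LCL = 59.4 - 3 * 3.3 / sqrt(6)

55.36


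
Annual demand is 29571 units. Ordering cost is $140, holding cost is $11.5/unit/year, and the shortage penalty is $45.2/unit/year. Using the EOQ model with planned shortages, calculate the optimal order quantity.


Formula: EOQ* = sqrt(2DS/H) * sqrt((H+P)/P)
Base EOQ = sqrt(2*29571*140/11.5) = 848.52 units
Correction = sqrt((11.5+45.2)/45.2) = 1.12001
EOQ* = 848.52 * 1.12001 = 950.4 units

950.4 units


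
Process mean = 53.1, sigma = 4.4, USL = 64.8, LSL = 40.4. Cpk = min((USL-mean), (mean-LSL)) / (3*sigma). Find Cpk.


Cpu = (64.8 - 53.1) / (3 * 4.4) = 0.89
Cpl = (53.1 - 40.4) / (3 * 4.4) = 0.96
Cpk = min(0.89, 0.96) = 0.89

0.89


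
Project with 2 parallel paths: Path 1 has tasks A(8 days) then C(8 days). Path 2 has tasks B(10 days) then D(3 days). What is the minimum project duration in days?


Path 1 = 8 + 8 = 16 days
Path 2 = 10 + 3 = 13 days
Duration = max(16, 13) = 16 days

16 days


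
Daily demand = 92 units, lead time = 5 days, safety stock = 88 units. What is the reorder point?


Formula: ROP = (Daily Demand * Lead Time) + Safety Stock
Demand during lead time = 92 * 5 = 460 units
ROP = 460 + 88 = 548 units

548 units


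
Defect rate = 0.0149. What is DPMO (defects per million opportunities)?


DPMO = defect_rate * 1000000 = 0.0149 * 1000000

14900


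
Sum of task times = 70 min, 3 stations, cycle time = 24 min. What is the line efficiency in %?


Formula: Efficiency = Sum of Task Times / (N_stations * CT) * 100
Total station capacity = 3 stations * 24 min = 72 min
Efficiency = 70 / 72 * 100 = 97.2%

97.2%


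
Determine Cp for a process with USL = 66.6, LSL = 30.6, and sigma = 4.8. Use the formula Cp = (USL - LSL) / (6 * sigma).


Cp = (66.6 - 30.6) / (6 * 4.8)

1.25


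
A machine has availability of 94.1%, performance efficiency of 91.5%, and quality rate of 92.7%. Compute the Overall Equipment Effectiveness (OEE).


Formula: OEE = Availability * Performance * Quality / 10000
A * P = 94.1% * 91.5% / 100 = 86.1%
OEE = 86.1% * 92.7% / 100 = 79.8%

79.8%


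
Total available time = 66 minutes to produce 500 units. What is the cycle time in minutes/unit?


Formula: CT = Available Time / Number of Units
CT = 66 min / 500 units
CT = 0.13 min/unit

0.13 min/unit


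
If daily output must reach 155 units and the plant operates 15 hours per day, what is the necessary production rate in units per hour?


Formula: Production Rate = Daily Demand / Available Hours
Rate = 155 units/day / 15 hours/day
Rate = 10.3 units/hour

10.3 units/hour


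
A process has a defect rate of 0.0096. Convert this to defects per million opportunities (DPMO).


DPMO = defect_rate * 1000000 = 0.0096 * 1000000

9600


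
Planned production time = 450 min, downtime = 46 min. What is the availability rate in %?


Formula: Availability = (Planned Time - Downtime) / Planned Time * 100
Uptime = 450 - 46 = 404 min
Availability = 404 / 450 * 100 = 89.8%

89.8%


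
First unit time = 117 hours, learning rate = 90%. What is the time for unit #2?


Formula: T_n = T_1 * (learning_rate)^(log2(n)) where learning_rate = rate/100
Doublings = log2(2) = 1
T_n = 117 * 0.9^1
T_n = 117 * 0.9 = 105.3 hours

105.3 hours


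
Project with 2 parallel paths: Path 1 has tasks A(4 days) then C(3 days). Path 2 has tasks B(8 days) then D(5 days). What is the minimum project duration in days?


Path 1 = 4 + 3 = 7 days
Path 2 = 8 + 5 = 13 days
Duration = max(7, 13) = 13 days

13 days


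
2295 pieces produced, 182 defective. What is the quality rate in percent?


Formula: Quality Rate = Good Pieces / Total Pieces * 100
Good pieces = 2295 - 182 = 2113
QR = 2113 / 2295 * 100 = 92.1%

92.1%


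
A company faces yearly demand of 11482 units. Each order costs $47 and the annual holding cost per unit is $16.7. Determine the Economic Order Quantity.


Formula: EOQ = sqrt(2 * D * S / H)
Numerator: 2 * 11482 * 47 = 1079308
2DS/H = 1079308 / 16.7 = 64629.2
EOQ = sqrt(64629.2) = 254.2 units

254.2 units


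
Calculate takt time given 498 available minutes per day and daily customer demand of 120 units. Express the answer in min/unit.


Formula: Takt Time = Available Production Time / Customer Demand
Takt = 498 min/day / 120 units/day
Takt = 4.15 min/unit

4.15 min/unit


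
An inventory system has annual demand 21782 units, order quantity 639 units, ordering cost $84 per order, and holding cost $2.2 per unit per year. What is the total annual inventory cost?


TC = 21782/639 * 84 + 639/2 * 2.2

$3566.26


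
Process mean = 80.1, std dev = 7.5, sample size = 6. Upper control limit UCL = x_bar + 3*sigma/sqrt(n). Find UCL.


UCL = 80.1 + 3 * 7.5 / sqrt(6)

89.29


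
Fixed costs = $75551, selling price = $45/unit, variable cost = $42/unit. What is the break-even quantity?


Formula: BEQ = Fixed Costs / (Price - Variable Cost)
Contribution margin = $45 - $42 = $3/unit
BEQ = ceil($75551 / $3/unit) = ceil(25183.67) = 25184 units

25184 units


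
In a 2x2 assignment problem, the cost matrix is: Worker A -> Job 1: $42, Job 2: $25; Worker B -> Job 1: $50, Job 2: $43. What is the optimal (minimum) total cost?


Option 1: A->1 + B->2 = $42 + $43 = $85
Option 2: A->2 + B->1 = $25 + $50 = $75
Min cost = min($85, $75) = $75

$75


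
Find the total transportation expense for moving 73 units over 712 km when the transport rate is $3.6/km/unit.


TC = dist * cost * units = 712 * 3.6 * 73 = $187113.60

$187113.60


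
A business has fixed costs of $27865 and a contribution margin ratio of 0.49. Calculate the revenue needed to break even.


Formula: BER = Fixed Costs / Contribution Margin Ratio
BER = $27865 / 0.49
BER = $56867.35 (to the nearest cent)

$56867.35


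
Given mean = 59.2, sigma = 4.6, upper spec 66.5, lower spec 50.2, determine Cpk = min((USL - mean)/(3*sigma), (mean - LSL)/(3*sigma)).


Cpu = (66.5 - 59.2) / (3 * 4.6) = 0.53
Cpl = (59.2 - 50.2) / (3 * 4.6) = 0.65
Cpk = min(0.53, 0.65) = 0.53

0.53


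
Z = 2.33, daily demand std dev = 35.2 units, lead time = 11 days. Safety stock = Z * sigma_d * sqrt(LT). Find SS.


Formula: SS = z * sigma_d * sqrt(LT)
sqrt(LT) = sqrt(11) = 3.3166
SS = 2.33 * 35.2 * 3.3166
SS = 272.0 units

272.0 units


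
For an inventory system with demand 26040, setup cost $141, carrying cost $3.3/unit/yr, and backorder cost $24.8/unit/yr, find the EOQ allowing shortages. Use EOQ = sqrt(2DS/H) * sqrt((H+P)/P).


Formula: EOQ* = sqrt(2DS/H) * sqrt((H+P)/P)
Base EOQ = sqrt(2*26040*141/3.3) = 1491.72 units
Correction = sqrt((3.3+24.8)/24.8) = 1.06446
EOQ* = 1491.72 * 1.06446 = 1587.9 units

1587.9 units


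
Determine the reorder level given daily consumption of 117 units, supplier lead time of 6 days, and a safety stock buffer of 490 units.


Formula: ROP = (Daily Demand * Lead Time) + Safety Stock
Demand during lead time = 117 * 6 = 702 units
ROP = 702 + 490 = 1192 units

1192 units


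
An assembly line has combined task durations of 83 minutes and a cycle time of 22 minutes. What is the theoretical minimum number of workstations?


Formula: N_min = ceil(Sum of Task Times / Cycle Time)
N_min = ceil(83 min / 22 min) = ceil(3.7727)
N_min = 4 stations

4


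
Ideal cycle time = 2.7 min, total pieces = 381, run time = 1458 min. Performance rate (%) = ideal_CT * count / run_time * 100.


Formula: Performance = (Ideal CT * Total Count) / Run Time * 100
Ideal output time = 2.7 * 381 = 1028.7 min
Performance = 1028.7 / 1458 * 100 = 70.6%

70.6%


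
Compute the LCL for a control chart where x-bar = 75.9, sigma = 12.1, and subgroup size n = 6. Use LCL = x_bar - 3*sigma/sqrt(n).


LCL = 75.9 - 3 * 12.1 / sqrt(6)

61.08


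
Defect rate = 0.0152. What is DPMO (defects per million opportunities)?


DPMO = defect_rate * 1000000 = 0.0152 * 1000000

15200


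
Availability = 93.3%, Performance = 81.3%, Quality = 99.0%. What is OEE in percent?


Formula: OEE = Availability * Performance * Quality / 10000
A * P = 93.3% * 81.3% / 100 = 75.85%
OEE = 75.85% * 99.0% / 100 = 75.1%

75.1%


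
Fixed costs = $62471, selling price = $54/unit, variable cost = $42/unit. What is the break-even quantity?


Formula: BEQ = Fixed Costs / (Price - Variable Cost)
Contribution margin = $54 - $42 = $12/unit
BEQ = ceil($62471 / $12/unit) = ceil(5205.92) = 5206 units

5206 units


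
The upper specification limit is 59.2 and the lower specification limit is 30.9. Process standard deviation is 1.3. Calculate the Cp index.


Cp = (59.2 - 30.9) / (6 * 1.3)

3.63


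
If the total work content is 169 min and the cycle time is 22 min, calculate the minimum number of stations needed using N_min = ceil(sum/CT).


Formula: N_min = ceil(Sum of Task Times / Cycle Time)
N_min = ceil(169 min / 22 min) = ceil(7.6818)
N_min = 8 stations

8


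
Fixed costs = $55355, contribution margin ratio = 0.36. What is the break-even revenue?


Formula: BER = Fixed Costs / Contribution Margin Ratio
BER = $55355 / 0.36
BER = $153763.89 (to the nearest cent)

$153763.89


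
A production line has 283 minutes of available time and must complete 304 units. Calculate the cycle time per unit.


Formula: CT = Available Time / Number of Units
CT = 283 min / 304 units
CT = 0.93 min/unit

0.93 min/unit


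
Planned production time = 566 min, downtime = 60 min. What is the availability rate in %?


Formula: Availability = (Planned Time - Downtime) / Planned Time * 100
Uptime = 566 - 60 = 506 min
Availability = 506 / 566 * 100 = 89.4%

89.4%


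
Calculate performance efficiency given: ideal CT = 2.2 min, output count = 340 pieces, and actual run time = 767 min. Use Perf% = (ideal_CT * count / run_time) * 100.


Formula: Performance = (Ideal CT * Total Count) / Run Time * 100
Ideal output time = 2.2 * 340 = 748.0 min
Performance = 748.0 / 767 * 100 = 97.5%

97.5%


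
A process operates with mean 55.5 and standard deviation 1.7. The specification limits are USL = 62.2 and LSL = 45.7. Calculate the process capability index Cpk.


Cpu = (62.2 - 55.5) / (3 * 1.7) = 1.31
Cpl = (55.5 - 45.7) / (3 * 1.7) = 1.92
Cpk = min(1.31, 1.92) = 1.31

1.31


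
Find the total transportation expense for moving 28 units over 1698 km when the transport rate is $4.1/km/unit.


TC = dist * cost * units = 1698 * 4.1 * 28 = $194930.40

$194930.40


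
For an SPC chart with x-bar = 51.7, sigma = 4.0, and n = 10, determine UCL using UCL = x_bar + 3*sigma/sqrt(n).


UCL = 51.7 + 3 * 4.0 / sqrt(10)

55.49


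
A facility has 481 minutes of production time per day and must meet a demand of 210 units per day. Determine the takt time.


Formula: Takt Time = Available Production Time / Customer Demand
Takt = 481 min/day / 210 units/day
Takt = 2.29 min/unit

2.29 min/unit


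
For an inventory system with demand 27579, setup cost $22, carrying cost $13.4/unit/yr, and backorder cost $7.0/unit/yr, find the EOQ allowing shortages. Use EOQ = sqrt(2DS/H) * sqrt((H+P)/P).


Formula: EOQ* = sqrt(2DS/H) * sqrt((H+P)/P)
Base EOQ = sqrt(2*27579*22/13.4) = 300.93 units
Correction = sqrt((13.4+7.0)/7.0) = 1.70713
EOQ* = 300.93 * 1.70713 = 513.7 units

513.7 units


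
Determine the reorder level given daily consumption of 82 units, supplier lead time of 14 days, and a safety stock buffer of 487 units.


Formula: ROP = (Daily Demand * Lead Time) + Safety Stock
Demand during lead time = 82 * 14 = 1148 units
ROP = 1148 + 487 = 1635 units

1635 units


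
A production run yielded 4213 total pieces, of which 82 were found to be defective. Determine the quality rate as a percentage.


Formula: Quality Rate = Good Pieces / Total Pieces * 100
Good pieces = 4213 - 82 = 4131
QR = 4131 / 4213 * 100 = 98.1%

98.1%


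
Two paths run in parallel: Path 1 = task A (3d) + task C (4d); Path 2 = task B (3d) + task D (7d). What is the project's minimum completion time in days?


Path 1 = 3 + 4 = 7 days
Path 2 = 3 + 7 = 10 days
Duration = max(7, 10) = 10 days

10 days


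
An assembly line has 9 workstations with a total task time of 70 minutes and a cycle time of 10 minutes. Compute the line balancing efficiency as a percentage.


Formula: Efficiency = Sum of Task Times / (N_stations * CT) * 100
Total station capacity = 9 stations * 10 min = 90 min
Efficiency = 70 / 90 * 100 = 77.8%

77.8%


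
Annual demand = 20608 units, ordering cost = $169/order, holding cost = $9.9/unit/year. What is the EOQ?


Formula: EOQ = sqrt(2 * D * S / H)
Numerator: 2 * 20608 * 169 = 6965504
2DS/H = 6965504 / 9.9 = 703586.3
EOQ = sqrt(703586.3) = 838.8 units

838.8 units


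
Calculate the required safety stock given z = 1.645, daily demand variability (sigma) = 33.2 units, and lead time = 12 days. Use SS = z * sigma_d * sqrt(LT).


Formula: SS = z * sigma_d * sqrt(LT)
sqrt(LT) = sqrt(12) = 3.4641
SS = 1.645 * 33.2 * 3.4641
SS = 189.2 units

189.2 units
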